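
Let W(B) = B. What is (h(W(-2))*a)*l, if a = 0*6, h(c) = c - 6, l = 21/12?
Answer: 0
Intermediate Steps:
l = 7/4 (l = 21*(1/12) = 7/4 ≈ 1.7500)
h(c) = -6 + c
a = 0
(h(W(-2))*a)*l = ((-6 - 2)*0)*(7/4) = -8*0*(7/4) = 0*(7/4) = 0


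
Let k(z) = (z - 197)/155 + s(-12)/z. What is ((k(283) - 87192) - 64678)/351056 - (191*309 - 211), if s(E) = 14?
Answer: -452797627497281/7699535720 ≈ -58808.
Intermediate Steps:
k(z) = -197/155 + 14/z + z/155 (k(z) = (z - 197)/155 + 14/z = (-197 + z)*(1/155) + 14/z = (-197/155 + z/155) + 14/z = -197/155 + 14/z + z/155)
((k(283) - 87192) - 64678)/351056 - (191*309 - 211) = (((1/155)*(2170 + 283*(-197 + 283))/283 - 87192) - 64678)/351056 - (191*309 - 211) = (((1/155)*(1/283)*(2170 + 283*86) - 87192) - 64678)*(1/351056) - (59019 - 211) = (((1/155)*(1/283)*(2170 + 24338) - 87192) - 64678)*(1/351056) - 1*58808 = (((1/155)*(1/283)*26508 - 87192) - 64678)*(1/351056) - 58808 = ((26508/43865 - 87192) - 64678)*(1/351056) - 58808 = (-3824650572/43865 - 64678)*(1/351056) - 58808 = -6661751042/43865*1/351056 - 58808 = -3330875521/7699535720 - 58808 = -452797627497281/7699535720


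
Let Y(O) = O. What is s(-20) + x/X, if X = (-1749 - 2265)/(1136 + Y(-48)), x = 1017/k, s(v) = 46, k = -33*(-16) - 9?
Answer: 5262430/115737 ≈ 45.469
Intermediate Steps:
k = 519 (k = 528 - 9 = 519)
x = 339/173 (x = 1017/519 = 1017*(1/519) = 339/173 ≈ 1.9595)
X = -2007/544 (X = (-1749 - 2265)/(1136 - 48) = -4014/1088 = -4014*1/1088 = -2007/544 ≈ -3.6893)
s(-20) + x/X = 46 + 339/(173*(-2007/544)) = 46 + (339/173)*(-544/2007) = 46 - 61472/115737 = 5262430/115737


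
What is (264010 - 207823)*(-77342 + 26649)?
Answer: -2848287591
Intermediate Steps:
(264010 - 207823)*(-77342 + 26649) = 56187*(-50693) = -2848287591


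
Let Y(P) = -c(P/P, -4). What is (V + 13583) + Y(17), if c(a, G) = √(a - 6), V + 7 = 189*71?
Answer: 26995 - I*√5 ≈ 26995.0 - 2.2361*I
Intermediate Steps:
V = 13412 (V = -7 + 189*71 = -7 + 13419 = 13412)
c(a, G) = √(-6 + a)
Y(P) = -I*√5 (Y(P) = -√(-6 + P/P) = -√(-6 + 1) = -√(-5) = -I*√5)
(V + 13583) + Y(17) = (13412 + 13583) - I*√5 = 26995 - I*√5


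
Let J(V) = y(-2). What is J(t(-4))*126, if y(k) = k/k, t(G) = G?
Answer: 126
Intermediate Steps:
y(k) = 1
J(V) = 1
J(t(-4))*126 = 1*126 = 126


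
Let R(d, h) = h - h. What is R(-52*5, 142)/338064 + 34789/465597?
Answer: 34789/465597 ≈ 0.074719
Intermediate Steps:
R(d, h) = 0
R(-52*5, 142)/338064 + 34789/465597 = 0/338064 + 34789/465597 = 0*(1/338064) + 34789*(1/465597) = 0 + 34789/465597 = 34789/465597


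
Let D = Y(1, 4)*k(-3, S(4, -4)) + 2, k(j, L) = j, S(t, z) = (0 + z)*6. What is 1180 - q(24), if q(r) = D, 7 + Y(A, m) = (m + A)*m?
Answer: 1217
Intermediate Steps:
Y(A, m) = -7 + m*(A + m) (Y(A, m) = -7 + (m + A)*m = -7 + (A + m)*m = -7 + m*(A + m))
S(t, z) = 6*z (S(t, z) = z*6 = 6*z)
D = -37 (D = (-7 + 4² + 1*4)*(-3) + 2 = (-7 + 16 + 4)*(-3) + 2 = 13*(-3) + 2 = -39 + 2 = -37)
q(r) = -37
1180 - q(24) = 1180 - 1*(-37) = 1180 + 37 = 1217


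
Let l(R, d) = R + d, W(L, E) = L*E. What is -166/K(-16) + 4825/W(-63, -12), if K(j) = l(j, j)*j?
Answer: 293113/48384 ≈ 6.0581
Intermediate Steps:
W(L, E) = E*L
K(j) = 2*j² (K(j) = (j + j)*j = (2*j)*j = 2*j²)
-166/K(-16) + 4825/W(-63, -12) = -166/(2*(-16)²) + 4825/((-12*(-63))) = -166/(2*256) + 4825/756 = -166/512 + 4825*(1/756) = -166*1/512 + 4825/756 = -83/256 + 4825/756 = 293113/48384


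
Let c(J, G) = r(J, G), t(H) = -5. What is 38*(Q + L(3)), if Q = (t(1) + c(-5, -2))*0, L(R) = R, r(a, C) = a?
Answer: 114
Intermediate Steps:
c(J, G) = J
Q = 0 (Q = (-5 - 5)*0 = -10*0 = 0)
38*(Q + L(3)) = 38*(0 + 3) = 38*3 = 114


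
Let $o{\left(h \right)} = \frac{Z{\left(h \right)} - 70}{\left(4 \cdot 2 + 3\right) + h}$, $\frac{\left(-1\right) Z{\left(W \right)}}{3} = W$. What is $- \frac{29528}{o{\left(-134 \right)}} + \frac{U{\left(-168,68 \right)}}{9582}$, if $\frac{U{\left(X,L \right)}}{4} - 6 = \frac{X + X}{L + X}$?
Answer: $\frac{36251353998}{3313775} \approx 10940.0$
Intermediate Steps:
$Z{\left(W \right)} = - 3 W$
$o{\left(h \right)} = \frac{-70 - 3 h}{11 + h}$ ($o{\left(h \right)} = \frac{- 3 h - 70}{\left(4 \cdot 2 + 3\right) + h} = \frac{-70 - 3 h}{\left(8 + 3\right) + h} = \frac{-70 - 3 h}{11 + h}$)
$U{\left(X,L \right)} = 24 + \frac{8 X}{L + X}$ ($U{\left(X,L \right)} = 24 + 4 \frac{X + X}{L + X} = 24 + 4 \frac{2 X}{L + X} = 24 + \frac{8 X}{L + X}$)
$- \frac{29528}{o{\left(-134 \right)}} + \frac{U{\left(-168,68 \right)}}{9582} = - \frac{29528}{\frac{1}{11 - 134} \left(-70 - -402\right)} + \frac{8 \frac{1}{68 - 168} \left(3 \cdot 68 + 4 \left(-168\right)\right)}{9582} = - \frac{29528}{\frac{1}{-123} \left(-70 + 402\right)} + \frac{8 \left(204 - 672\right)}{-100} \cdot \frac{1}{9582} = - \frac{29528}{\left(- \frac{1}{123}\right) 332} + 8 \left(- \frac{1}{100}\right) \left(-468\right) \frac{1}{9582} = - \frac{29528}{- \frac{332}{123}} + \frac{936}{25} \cdot \frac{1}{9582} = \left(-29528\right) \left(- \frac{123}{332}\right) + \frac{156}{39925} = \frac{907986}{83} + \frac{156}{39925} = \frac{36251353998}{3313775}$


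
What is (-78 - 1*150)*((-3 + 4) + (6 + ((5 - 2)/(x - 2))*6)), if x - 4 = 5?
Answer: -15276/7 ≈ -2182.3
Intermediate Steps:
x = 9 (x = 4 + 5 = 9)
(-78 - 1*150)*((-3 + 4) + (6 + ((5 - 2)/(x - 2))*6)) = (-78 - 1*150)*((-3 + 4) + (6 + ((5 - 2)/(9 - 2))*6)) = (-78 - 150)*(1 + (6 + (3/7)*6)) = -228*(1 + (6 + (3*(⅐))*6)) = -228*(1 + (6 + (3/7)*6)) = -228*(1 + (6 + 18/7)) = -228*(1 + 60/7) = -228*67/7 = -15276/7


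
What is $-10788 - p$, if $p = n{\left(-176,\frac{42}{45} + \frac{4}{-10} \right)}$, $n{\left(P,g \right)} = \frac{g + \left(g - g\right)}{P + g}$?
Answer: $- \frac{3549251}{329} \approx -10788.0$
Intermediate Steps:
$n{\left(P,g \right)} = \frac{g}{P + g}$ ($n{\left(P,g \right)} = \frac{g + 0}{P + g} = \frac{g}{P + g}$)
$p = - \frac{1}{329}$ ($p = \frac{\frac{42}{45} + \frac{4}{-10}}{-176 + \left(\frac{42}{45} + \frac{4}{-10}\right)} = \frac{42 \cdot \frac{1}{45} + 4 \left(- \frac{1}{10}\right)}{-176 + \left(42 \cdot \frac{1}{45} + 4 \left(- \frac{1}{10}\right)\right)} = \frac{\frac{14}{15} - \frac{2}{5}}{-176 + \left(\frac{14}{15} - \frac{2}{5}\right)} = \frac{8}{15 \left(-176 + \frac{8}{15}\right)} = \frac{8}{15 \left(- \frac{2632}{15}\right)} = \frac{8}{15} \left(- \frac{15}{2632}\right) = - \frac{1}{329} \approx -0.0030395$)
$-10788 - p = -10788 - - \frac{1}{329} = -10788 + \frac{1}{329} = - \frac{3549251}{329}$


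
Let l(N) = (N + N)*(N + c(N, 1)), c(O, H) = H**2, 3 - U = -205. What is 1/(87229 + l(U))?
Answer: 1/174173 ≈ 5.7414e-6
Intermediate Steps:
U = 208 (U = 3 - 1*(-205) = 3 + 205 = 208)
l(N) = 2*N*(1 + N) (l(N) = (N + N)*(N + 1**2) = (2*N)*(N + 1) = (2*N)*(1 + N) = 2*N*(1 + N))
1/(87229 + l(U)) = 1/(87229 + 2*208*(1 + 208)) = 1/(87229 + 2*208*209) = 1/(87229 + 86944) = 1/174173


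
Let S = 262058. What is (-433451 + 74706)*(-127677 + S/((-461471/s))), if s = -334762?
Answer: -10334664015142105/461471 ≈ -2.2395e+10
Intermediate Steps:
(-433451 + 74706)*(-127677 + S/((-461471/s))) = (-433451 + 74706)*(-127677 + 262058/((-461471/(-334762)))) = -358745*(-127677 + 262058/((-461471*(-1/334762)))) = -358745*(-127677 + 262058/(461471/334762)) = -358745*(-127677 + 262058*(334762/461471)) = -358745*(-127677 + 87727060196/461471) = -358745*28807827329/461471 = -10334664015142105/461471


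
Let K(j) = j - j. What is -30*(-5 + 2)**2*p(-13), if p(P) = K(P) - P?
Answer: -3510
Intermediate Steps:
K(j) = 0
p(P) = -P (p(P) = 0 - P = -P)
-30*(-5 + 2)**2*p(-13) = -30*(-5 + 2)**2*(-1*(-13)) = -30*(-3)**2*13 = -270*13 = -30*117 = -3510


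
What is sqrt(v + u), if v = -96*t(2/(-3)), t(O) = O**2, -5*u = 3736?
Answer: 2*I*sqrt(44430)/15 ≈ 28.105*I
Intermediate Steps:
u = -3736/5 (u = -1/5*3736 = -3736/5 ≈ -747.20)
v = -128/3 (v = -96*(2/(-3))**2 = -96*(2*(-1/3))**2 = -96*(-2/3)**2 = -96*4/9 = -128/3 ≈ -42.667)
sqrt(v + u) = sqrt(-128/3 - 3736/5) = sqrt(-11848/15) = 2*I*sqrt(44430)/15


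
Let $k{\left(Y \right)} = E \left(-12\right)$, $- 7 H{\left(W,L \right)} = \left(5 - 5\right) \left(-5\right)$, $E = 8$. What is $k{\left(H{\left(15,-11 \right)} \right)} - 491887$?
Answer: $-491983$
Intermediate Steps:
$H{\left(W,L \right)} = 0$ ($H{\left(W,L \right)} = - \frac{\left(5 - 5\right) \left(-5\right)}{7} = - \frac{0 \left(-5\right)}{7} = \left(- \frac{1}{7}\right) 0 = 0$)
$k{\left(Y \right)} = -96$ ($k{\left(Y \right)} = 8 \left(-12\right) = -96$)
$k{\left(H{\left(15,-11 \right)} \right)} - 491887 = -96 - 491887 = -491983$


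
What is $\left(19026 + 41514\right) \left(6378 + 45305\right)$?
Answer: $3128888820$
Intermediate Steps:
$\left(19026 + 41514\right) \left(6378 + 45305\right) = 60540 \cdot 51683 = 3128888820$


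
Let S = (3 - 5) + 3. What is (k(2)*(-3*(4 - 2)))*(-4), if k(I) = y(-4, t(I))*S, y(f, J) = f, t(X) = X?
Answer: -96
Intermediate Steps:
S = 1 (S = -2 + 3 = 1)
k(I) = -4 (k(I) = -4*1 = -4)
(k(2)*(-3*(4 - 2)))*(-4) = -(-12)*(4 - 2)*(-4) = -(-12)*2*(-4) = -4*(-6)*(-4) = 24*(-4) = -96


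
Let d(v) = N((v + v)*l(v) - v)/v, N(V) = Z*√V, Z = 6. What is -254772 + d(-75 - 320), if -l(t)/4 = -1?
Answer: -254772 - 6*I*√2765/395 ≈ -2.5477e+5 - 0.79873*I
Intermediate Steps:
l(t) = 4 (l(t) = -4*(-1) = 4)
N(V) = 6*√V
d(v) = 6*√7/√v (d(v) = (6*√((v + v)*4 - v))/v = (6*√((2*v)*4 - v))/v = (6*√(8*v - v))/v = (6*√(7*v))/v = (6*(√7*√v))/v = (6*√7*√v)/v = 6*√7/√v)
-254772 + d(-75 - 320) = -254772 + 6*√7/√(-75 - 320) = -254772 + 6*√7/√(-395) = -254772 + 6*√7*(-I*√395/395) = -254772 - 6*I*√2765/395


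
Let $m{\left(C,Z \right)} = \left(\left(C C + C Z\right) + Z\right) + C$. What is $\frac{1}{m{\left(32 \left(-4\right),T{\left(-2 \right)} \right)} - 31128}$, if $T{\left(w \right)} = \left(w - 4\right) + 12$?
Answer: $- \frac{1}{15634} \approx -6.3963 \cdot 10^{-5}$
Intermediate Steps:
$T{\left(w \right)} = 8 + w$ ($T{\left(w \right)} = \left(-4 + w\right) + 12 = 8 + w$)
$m{\left(C,Z \right)} = C + Z + C^{2} + C Z$ ($m{\left(C,Z \right)} = \left(\left(C^{2} + C Z\right) + Z\right) + C = \left(Z + C^{2} + C Z\right) + C = C + Z + C^{2} + C Z$)
$\frac{1}{m{\left(32 \left(-4\right),T{\left(-2 \right)} \right)} - 31128} = \frac{1}{\left(32 \left(-4\right) + \left(8 - 2\right) + \left(32 \left(-4\right)\right)^{2} + 32 \left(-4\right) \left(8 - 2\right)\right) - 31128} = \frac{1}{\left(-128 + 6 + \left(-128\right)^{2} - 768\right) - 31128} = \frac{1}{\left(-128 + 6 + 16384 - 768\right) - 31128} = \frac{1}{15494 - 31128} = \frac{1}{-15634} = - \frac{1}{15634}$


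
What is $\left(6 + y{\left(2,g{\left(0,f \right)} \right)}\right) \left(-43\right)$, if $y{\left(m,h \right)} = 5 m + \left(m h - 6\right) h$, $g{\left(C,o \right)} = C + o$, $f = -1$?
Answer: $-1032$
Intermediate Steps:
$y{\left(m,h \right)} = 5 m + h \left(-6 + h m\right)$ ($y{\left(m,h \right)} = 5 m + \left(h m - 6\right) h = 5 m + \left(-6 + h m\right) h = 5 m + h \left(-6 + h m\right)$)
$\left(6 + y{\left(2,g{\left(0,f \right)} \right)}\right) \left(-43\right) = \left(6 + \left(- 6 \left(0 - 1\right) + 5 \cdot 2 + 2 \left(0 - 1\right)^{2}\right)\right) \left(-43\right) = \left(6 + \left(\left(-6\right) \left(-1\right) + 10 + 2 \left(-1\right)^{2}\right)\right) \left(-43\right) = \left(6 + \left(6 + 10 + 2 \cdot 1\right)\right) \left(-43\right) = \left(6 + \left(6 + 10 + 2\right)\right) \left(-43\right) = \left(6 + 18\right) \left(-43\right) = 24 \left(-43\right) = -1032$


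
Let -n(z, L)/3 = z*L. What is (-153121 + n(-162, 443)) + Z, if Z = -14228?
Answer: 47949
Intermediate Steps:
n(z, L) = -3*L*z (n(z, L) = -3*z*L = -3*L*z)
(-153121 + n(-162, 443)) + Z = (-153121 - 3*443*(-162)) - 14228 = (-153121 + 215298) - 14228 = 62177 - 14228 = 47949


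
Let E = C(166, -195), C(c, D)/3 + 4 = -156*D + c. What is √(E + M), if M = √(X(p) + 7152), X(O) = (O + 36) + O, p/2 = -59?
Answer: √(91746 + 2*√1738) ≈ 303.03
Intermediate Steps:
p = -118 (p = 2*(-59) = -118)
C(c, D) = -12 - 468*D + 3*c (C(c, D) = -12 + 3*(-156*D + c) = -12 + 3*(c - 156*D) = -12 + (-468*D + 3*c) = -12 - 468*D + 3*c)
E = 91746 (E = -12 - 468*(-195) + 3*166 = -12 + 91260 + 498 = 91746)
X(O) = 36 + 2*O (X(O) = (36 + O) + O = 36 + 2*O)
M = 2*√1738 (M = √((36 + 2*(-118)) + 7152) = √((36 - 236) + 7152) = √(-200 + 7152) = √6952 = 2*√1738 ≈ 83.379)
√(E + M) = √(91746 + 2*√1738)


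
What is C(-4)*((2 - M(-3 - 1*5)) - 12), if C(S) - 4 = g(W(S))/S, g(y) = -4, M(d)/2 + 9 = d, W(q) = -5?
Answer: 120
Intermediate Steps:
M(d) = -18 + 2*d
C(S) = 4 - 4/S
C(-4)*((2 - M(-3 - 1*5)) - 12) = (4 - 4/(-4))*((2 - (-18 + 2*(-3 - 1*5))) - 12) = (4 - 4*(-¼))*((2 - (-18 + 2*(-3 - 5))) - 12) = (4 + 1)*((2 - (-18 + 2*(-8))) - 12) = 5*((2 - (-18 - 16)) - 12) = 5*((2 - 1*(-34)) - 12) = 5*((2 + 34) - 12) = 5*(36 - 12) = 5*24 = 120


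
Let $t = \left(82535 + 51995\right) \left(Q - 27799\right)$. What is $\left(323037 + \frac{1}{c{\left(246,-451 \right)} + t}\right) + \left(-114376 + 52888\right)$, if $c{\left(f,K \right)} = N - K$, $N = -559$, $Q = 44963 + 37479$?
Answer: $\frac{1922678786354419}{7351122682} \approx 2.6155 \cdot 10^{5}$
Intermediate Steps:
$Q = 82442$
$c{\left(f,K \right)} = -559 - K$
$t = 7351122790$ ($t = \left(82535 + 51995\right) \left(82442 - 27799\right) = 134530 \cdot 54643 = 7351122790$)
$\left(323037 + \frac{1}{c{\left(246,-451 \right)} + t}\right) + \left(-114376 + 52888\right) = \left(323037 + \frac{1}{\left(-559 - -451\right) + 7351122790}\right) + \left(-114376 + 52888\right) = \left(323037 + \frac{1}{\left(-559 + 451\right) + 7351122790}\right) - 61488 = \left(323037 + \frac{1}{-108 + 7351122790}\right) - 61488 = \left(323037 + \frac{1}{7351122682}\right) - 61488 = \frac{2374684617825235}{7351122682} - 61488 = \frac{1922678786354419}{7351122682}$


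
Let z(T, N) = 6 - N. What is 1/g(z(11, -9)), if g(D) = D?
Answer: 1/15 ≈ 0.066667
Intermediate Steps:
1/g(z(11, -9)) = 1/(6 - 1*(-9)) = 1/(6 + 9) = 1/15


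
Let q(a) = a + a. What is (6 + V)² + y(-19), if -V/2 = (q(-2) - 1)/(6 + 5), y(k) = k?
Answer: 3477/121 ≈ 28.736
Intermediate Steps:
q(a) = 2*a
V = 10/11 (V = -2*(2*(-2) - 1)/(6 + 5) = -2*(-4 - 1)/11 = -(-10)/11 = -2*(-5/11) = 10/11 ≈ 0.90909)
(6 + V)² + y(-19) = (6 + 10/11)² - 19 = (76/11)² - 19 = 5776/121 - 19 = 3477/121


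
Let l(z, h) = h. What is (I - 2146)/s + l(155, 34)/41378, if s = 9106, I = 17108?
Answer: 9108930/5541001 ≈ 1.6439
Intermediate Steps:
(I - 2146)/s + l(155, 34)/41378 = (17108 - 2146)/9106 + 34/41378 = 14962*(1/9106) + 34*(1/41378) = 7481/4553 + 1/1217 = 9108930/5541001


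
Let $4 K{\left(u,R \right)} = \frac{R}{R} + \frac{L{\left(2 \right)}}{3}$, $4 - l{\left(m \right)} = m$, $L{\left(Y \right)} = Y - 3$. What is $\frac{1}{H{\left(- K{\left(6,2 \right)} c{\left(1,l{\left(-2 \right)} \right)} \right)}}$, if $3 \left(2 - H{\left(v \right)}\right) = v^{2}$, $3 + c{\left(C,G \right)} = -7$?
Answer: $\frac{27}{29} \approx 0.93103$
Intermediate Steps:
$L{\left(Y \right)} = -3 + Y$
$l{\left(m \right)} = 4 - m$
$c{\left(C,G \right)} = -10$ ($c{\left(C,G \right)} = -3 - 7 = -10$)
$K{\left(u,R \right)} = \frac{1}{6}$ ($K{\left(u,R \right)} = \frac{\frac{R}{R} + \frac{-3 + 2}{3}}{4} = \frac{1 - \frac{1}{3}}{4} = \frac{1}{4} \cdot \frac{2}{3} = \frac{1}{6}$)
$H{\left(v \right)} = 2 - \frac{v^{2}}{3}$
$\frac{1}{H{\left(- K{\left(6,2 \right)} c{\left(1,l{\left(-2 \right)} \right)} \right)}} = \frac{1}{2 - \frac{\left(- \frac{-10}{6}\right)^{2}}{3}} = \frac{1}{2 - \frac{\left(\left(-1\right) \left(- \frac{5}{3}\right)\right)^{2}}{3}} = \frac{1}{2 - \frac{\left(\frac{5}{3}\right)^{2}}{3}} = \frac{1}{2 - \frac{25}{27}} = \frac{1}{\frac{29}{27}} = \frac{27}{29}$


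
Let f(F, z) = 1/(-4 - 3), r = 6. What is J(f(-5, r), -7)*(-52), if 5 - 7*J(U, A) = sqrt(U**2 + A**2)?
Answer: -260/7 + 52*sqrt(2402)/49 ≈ 14.868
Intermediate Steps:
f(F, z) = -1/7 (f(F, z) = 1/(-7) = -1/7)
J(U, A) = 5/7 - sqrt(A**2 + U**2)/7 (J(U, A) = 5/7 - sqrt(U**2 + A**2)/7 = 5/7 - sqrt(A**2 + U**2)/7)
J(f(-5, r), -7)*(-52) = (5/7 - sqrt((-7)**2 + (-1/7)**2)/7)*(-52) = (5/7 - sqrt(49 + 1/49)/7)*(-52) = (5/7 - sqrt(2402)/49)*(-52) = -260/7 + 52*sqrt(2402)/49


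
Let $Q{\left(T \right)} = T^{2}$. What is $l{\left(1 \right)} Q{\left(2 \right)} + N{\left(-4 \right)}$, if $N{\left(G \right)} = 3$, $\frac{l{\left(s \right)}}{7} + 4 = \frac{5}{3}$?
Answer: $- \frac{187}{3} \approx -62.333$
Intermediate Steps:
$l{\left(s \right)} = - \frac{49}{3}$ ($l{\left(s \right)} = -28 + 7 \cdot \frac{5}{3} = -28 + \frac{35}{3} = - \frac{49}{3}$)
$l{\left(1 \right)} Q{\left(2 \right)} + N{\left(-4 \right)} = - \frac{49 \cdot 2^{2}}{3} + 3 = \left(- \frac{49}{3}\right) 4 + 3 = - \frac{196}{3} + 3 = - \frac{187}{3}$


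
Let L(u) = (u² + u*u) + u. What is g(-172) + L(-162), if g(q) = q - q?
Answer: 52326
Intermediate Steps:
g(q) = 0
L(u) = u + 2*u² (L(u) = (u² + u²) + u = 2*u² + u = u + 2*u²)
g(-172) + L(-162) = 0 - 162*(1 + 2*(-162)) = 0 - 162*(1 - 324) = 0 - 162*(-323) = 0 + 52326 = 52326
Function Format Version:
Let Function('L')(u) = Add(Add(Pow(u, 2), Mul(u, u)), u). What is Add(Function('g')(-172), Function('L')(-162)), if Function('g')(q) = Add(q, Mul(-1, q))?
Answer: 52326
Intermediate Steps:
Function('g')(q) = 0
Function('L')(u) = Add(u, Mul(2, Pow(u, 2))) (Function('L')(u) = Add(Add(Pow(u, 2), Pow(u, 2)), u) = Add(Mul(2, Pow(u, 2)), u) = Add(u, Mul(2, Pow(u, 2))))
Add(Function('g')(-172), Function('L')(-162)) = Add(0, Mul(-162, Add(1, Mul(2, -162)))) = Add(0, Mul(-162, Add(1, -324))) = Add(0, Mul(-162, -323)) = Add(0, 52326) = 52326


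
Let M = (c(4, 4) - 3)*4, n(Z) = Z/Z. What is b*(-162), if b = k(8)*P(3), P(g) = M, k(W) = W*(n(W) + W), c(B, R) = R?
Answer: -46656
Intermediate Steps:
n(Z) = 1
k(W) = W*(1 + W)
M = 4 (M = (4 - 3)*4 = 1*4 = 4)
P(g) = 4
b = 288 (b = (8*(1 + 8))*4 = (8*9)*4 = 72*4 = 288)
b*(-162) = 288*(-162) = -46656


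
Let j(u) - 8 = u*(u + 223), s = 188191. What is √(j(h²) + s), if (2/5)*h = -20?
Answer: √6995699 ≈ 2644.9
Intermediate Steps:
h = -50 (h = (5/2)*(-20) = -50)
j(u) = 8 + u*(223 + u) (j(u) = 8 + u*(u + 223) = 8 + u*(223 + u))
√(j(h²) + s) = √((8 + ((-50)²)² + 223*(-50)²) + 188191) = √((8 + 2500² + 223*2500) + 188191) = √((8 + 6250000 + 557500) + 188191) = √(6807508 + 188191) = √6995699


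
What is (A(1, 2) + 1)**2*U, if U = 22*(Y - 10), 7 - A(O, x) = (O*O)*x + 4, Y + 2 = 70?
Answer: 5104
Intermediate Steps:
Y = 68 (Y = -2 + 70 = 68)
A(O, x) = 3 - x*O**2 (A(O, x) = 7 - ((O*O)*x + 4) = 7 - (O**2*x + 4) = 7 - (x*O**2 + 4) = 7 - (4 + x*O**2) = 7 + (-4 - x*O**2) = 3 - x*O**2)
U = 1276 (U = 22*(68 - 10) = 22*58 = 1276)
(A(1, 2) + 1)**2*U = ((3 - 1*2*1**2) + 1)**2*1276 = ((3 - 1*2*1) + 1)**2*1276 = ((3 - 2) + 1)**2*1276 = (1 + 1)**2*1276 = 2**2*1276 = 4*1276 = 5104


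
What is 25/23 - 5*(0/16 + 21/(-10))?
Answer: 533/46 ≈ 11.587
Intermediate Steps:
25/23 - 5*(0/16 + 21/(-10)) = 25*(1/23) - 5*(0*(1/16) + 21*(-1/10)) = 25/23 - 5*(0 - 21/10) = 25/23 - 5*(-21/10) = 25/23 + 21/2 = 533/46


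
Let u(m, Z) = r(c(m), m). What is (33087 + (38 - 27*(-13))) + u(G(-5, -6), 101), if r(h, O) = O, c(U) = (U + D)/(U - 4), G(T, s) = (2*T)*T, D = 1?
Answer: 33526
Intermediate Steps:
G(T, s) = 2*T²
c(U) = (1 + U)/(-4 + U) (c(U) = (U + 1)/(U - 4) = (1 + U)/(-4 + U))
u(m, Z) = m
(33087 + (38 - 27*(-13))) + u(G(-5, -6), 101) = (33087 + (38 - 27*(-13))) + 2*(-5)² = (33087 + (38 + 351)) + 2*25 = (33087 + 389) + 50 = 33476 + 50 = 33526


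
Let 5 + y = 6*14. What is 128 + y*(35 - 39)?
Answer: -188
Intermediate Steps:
y = 79 (y = -5 + 6*14 = -5 + 84 = 79)
128 + y*(35 - 39) = 128 + 79*(35 - 39) = 128 + 79*(-4) = 128 - 316 = -188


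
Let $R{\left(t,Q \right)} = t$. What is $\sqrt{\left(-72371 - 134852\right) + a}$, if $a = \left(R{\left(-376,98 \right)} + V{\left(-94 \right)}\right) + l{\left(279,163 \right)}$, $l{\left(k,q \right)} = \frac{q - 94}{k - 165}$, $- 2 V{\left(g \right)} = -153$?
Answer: $\frac{2 i \sqrt{18728851}}{19} \approx 455.55 i$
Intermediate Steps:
$V{\left(g \right)} = \frac{153}{2}$ ($V{\left(g \right)} = \left(- \frac{1}{2}\right) \left(-153\right) = \frac{153}{2}$)
$l{\left(k,q \right)} = \frac{-94 + q}{-165 + k}$
$a = - \frac{5679}{19}$ ($a = \left(-376 + \frac{153}{2}\right) + \frac{-94 + 163}{-165 + 279} = - \frac{599}{2} + \frac{1}{114} \cdot 69 = - \frac{599}{2} + \frac{23}{38} = - \frac{5679}{19} \approx -298.89$)
$\sqrt{\left(-72371 - 134852\right) + a} = \sqrt{\left(-72371 - 134852\right) - \frac{5679}{19}} = \sqrt{-207223 - \frac{5679}{19}} = \sqrt{- \frac{3942916}{19}} = \frac{2 i \sqrt{18728851}}{19}$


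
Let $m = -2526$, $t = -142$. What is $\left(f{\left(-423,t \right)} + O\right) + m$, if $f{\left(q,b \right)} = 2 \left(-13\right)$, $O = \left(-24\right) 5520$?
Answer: $-135032$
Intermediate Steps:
$O = -132480$
$f{\left(q,b \right)} = -26$
$\left(f{\left(-423,t \right)} + O\right) + m = \left(-26 - 132480\right) - 2526 = -132506 - 2526 = -135032$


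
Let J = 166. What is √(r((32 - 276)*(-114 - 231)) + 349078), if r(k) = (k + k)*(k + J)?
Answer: √14200841638 ≈ 1.1917e+5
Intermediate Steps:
r(k) = 2*k*(166 + k) (r(k) = (k + k)*(k + 166) = (2*k)*(166 + k) = 2*k*(166 + k))
√(r((32 - 276)*(-114 - 231)) + 349078) = √(2*((32 - 276)*(-114 - 231))*(166 + (32 - 276)*(-114 - 231)) + 349078) = √(2*(-244*(-345))*(166 - 244*(-345)) + 349078) = √(2*84180*(166 + 84180) + 349078) = √(2*84180*84346 + 349078) = √(14200492560 + 349078) = √14200841638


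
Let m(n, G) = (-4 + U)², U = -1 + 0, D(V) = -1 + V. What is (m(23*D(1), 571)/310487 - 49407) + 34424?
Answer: -4652026696/310487 ≈ -14983.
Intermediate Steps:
U = -1
m(n, G) = 25 (m(n, G) = (-4 - 1)² = (-5)² = 25)
(m(23*D(1), 571)/310487 - 49407) + 34424 = (25/310487 - 49407) + 34424 = -15340231184/310487 + 34424 = -4652026696/310487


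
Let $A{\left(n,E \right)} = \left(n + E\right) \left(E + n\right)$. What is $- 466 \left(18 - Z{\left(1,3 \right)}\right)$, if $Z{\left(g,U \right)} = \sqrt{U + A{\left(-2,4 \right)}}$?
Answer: $-8388 + 466 \sqrt{7} \approx -7155.1$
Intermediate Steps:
$A{\left(n,E \right)} = \left(E + n\right)^{2}$ ($A{\left(n,E \right)} = \left(E + n\right) \left(E + n\right) = \left(E + n\right)^{2}$)
$Z{\left(g,U \right)} = \sqrt{4 + U}$ ($Z{\left(g,U \right)} = \sqrt{U + \left(4 - 2\right)^{2}} = \sqrt{U + 2^{2}} = \sqrt{U + 4} = \sqrt{4 + U}$)
$- 466 \left(18 - Z{\left(1,3 \right)}\right) = - 466 \left(18 - \sqrt{4 + 3}\right) = - 466 \left(18 - \sqrt{7}\right) = -8388 + 466 \sqrt{7}$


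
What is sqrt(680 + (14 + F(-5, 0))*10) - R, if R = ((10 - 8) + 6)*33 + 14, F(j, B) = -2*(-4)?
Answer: -248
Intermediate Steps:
F(j, B) = 8
R = 278 (R = (2 + 6)*33 + 14 = 8*33 + 14 = 264 + 14 = 278)
sqrt(680 + (14 + F(-5, 0))*10) - R = sqrt(680 + (14 + 8)*10) - 1*278 = sqrt(680 + 22*10) - 278 = sqrt(680 + 220) - 278 = sqrt(900) - 278 = 30 - 278 = -248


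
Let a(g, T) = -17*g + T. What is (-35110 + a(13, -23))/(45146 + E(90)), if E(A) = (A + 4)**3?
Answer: -17677/437865 ≈ -0.040371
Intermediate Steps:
a(g, T) = T - 17*g
E(A) = (4 + A)**3
(-35110 + a(13, -23))/(45146 + E(90)) = (-35110 + (-23 - 17*13))/(45146 + (4 + 90)**3) = (-35110 + (-23 - 221))/(45146 + 94**3) = (-35110 - 244)/(45146 + 830584) = -35354/875730 = -35354*1/875730 = -17677/437865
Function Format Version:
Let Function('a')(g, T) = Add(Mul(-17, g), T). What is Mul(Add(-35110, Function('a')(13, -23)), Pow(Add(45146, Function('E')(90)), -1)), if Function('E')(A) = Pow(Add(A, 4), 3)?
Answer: Rational(-17677, 437865) ≈ -0.040371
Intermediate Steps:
Function('a')(g, T) = Add(T, Mul(-17, g))
Function('E')(A) = Pow(Add(4, A), 3)
Mul(Add(-35110, Function('a')(13, -23)), Pow(Add(45146, Function('E')(90)), -1)) = Mul(Add(-35110, Add(-23, Mul(-17, 13))), Pow(Add(45146, Pow(Add(4, 90), 3)), -1)) = Mul(Add(-35110, Add(-23, -221)), Pow(Add(45146, Pow(94, 3)), -1)) = Mul(Add(-35110, -244), Pow(Add(45146, 830584), -1)) = Mul(-35354, Pow(875730, -1)) = Mul(-35354, Rational(1, 875730)) = Rational(-17677, 437865)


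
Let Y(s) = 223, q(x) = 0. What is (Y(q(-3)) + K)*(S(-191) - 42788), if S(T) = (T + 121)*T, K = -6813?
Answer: 193864620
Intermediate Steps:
S(T) = T*(121 + T) (S(T) = (121 + T)*T = T*(121 + T))
(Y(q(-3)) + K)*(S(-191) - 42788) = (223 - 6813)*(-191*(121 - 191) - 42788) = -6590*(-191*(-70) - 42788) = -6590*(13370 - 42788) = -6590*(-29418) = 193864620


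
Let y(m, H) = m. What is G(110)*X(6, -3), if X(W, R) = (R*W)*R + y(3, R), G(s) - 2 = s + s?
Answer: 12654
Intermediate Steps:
G(s) = 2 + 2*s (G(s) = 2 + (s + s) = 2 + 2*s)
X(W, R) = 3 + W*R² (X(W, R) = (R*W)*R + 3 = W*R² + 3 = 3 + W*R²)
G(110)*X(6, -3) = (2 + 2*110)*(3 + 6*(-3)²) = (2 + 220)*(3 + 6*9) = 222*(3 + 54) = 222*57 = 12654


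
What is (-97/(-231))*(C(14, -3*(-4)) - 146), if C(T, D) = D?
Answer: -12998/231 ≈ -56.268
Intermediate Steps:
(-97/(-231))*(C(14, -3*(-4)) - 146) = (-97/(-231))*(-3*(-4) - 146) = (-97*(-1/231))*(12 - 146) = (97/231)*(-134) = -12998/231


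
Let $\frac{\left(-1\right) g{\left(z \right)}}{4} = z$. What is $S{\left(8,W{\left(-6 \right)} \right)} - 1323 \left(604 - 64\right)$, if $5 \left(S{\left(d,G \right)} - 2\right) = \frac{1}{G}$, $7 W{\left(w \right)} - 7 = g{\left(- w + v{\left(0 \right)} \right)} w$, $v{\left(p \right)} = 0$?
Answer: $- \frac{539385583}{755} \approx -7.1442 \cdot 10^{5}$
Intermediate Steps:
$g{\left(z \right)} = - 4 z$
$W{\left(w \right)} = 1 + \frac{4 w^{2}}{7}$ ($W{\left(w \right)} = 1 + \frac{- 4 \left(- w + 0\right) w}{7} = 1 + \frac{- 4 \left(- w\right) w}{7} = 1 + \frac{4 w w}{7} = 1 + \frac{4 w^{2}}{7}$)
$S{\left(d,G \right)} = 2 + \frac{1}{5 G}$
$S{\left(8,W{\left(-6 \right)} \right)} - 1323 \left(604 - 64\right) = \left(2 + \frac{1}{5 \left(1 + \frac{4 \left(-6\right)^{2}}{7}\right)}\right) - 1323 \left(604 - 64\right) = \left(2 + \frac{1}{5 \left(1 + \frac{4}{7} \cdot 36\right)}\right) - 714420 = \left(2 + \frac{1}{5 \left(1 + \frac{144}{7}\right)}\right) - 714420 = \left(2 + \frac{1}{5 \cdot \frac{151}{7}}\right) - 714420 = \left(2 + \frac{1}{5} \cdot \frac{7}{151}\right) - 714420 = \left(2 + \frac{7}{755}\right) - 714420 = \frac{1517}{755} - 714420 = - \frac{539385583}{755}$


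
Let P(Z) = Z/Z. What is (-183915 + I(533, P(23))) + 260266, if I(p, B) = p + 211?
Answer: 77095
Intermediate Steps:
P(Z) = 1
I(p, B) = 211 + p
(-183915 + I(533, P(23))) + 260266 = (-183915 + (211 + 533)) + 260266 = (-183915 + 744) + 260266 = -183171 + 260266 = 77095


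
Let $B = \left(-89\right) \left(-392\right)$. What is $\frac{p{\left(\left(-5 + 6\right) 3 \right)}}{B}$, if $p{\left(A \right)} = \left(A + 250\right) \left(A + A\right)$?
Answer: $\frac{759}{17444} \approx 0.043511$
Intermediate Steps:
$p{\left(A \right)} = 2 A \left(250 + A\right)$ ($p{\left(A \right)} = \left(250 + A\right) 2 A = 2 A \left(250 + A\right)$)
$B = 34888$
$\frac{p{\left(\left(-5 + 6\right) 3 \right)}}{B} = \frac{2 \left(-5 + 6\right) 3 \left(250 + \left(-5 + 6\right) 3\right)}{34888} = 2 \cdot 1 \cdot 3 \left(250 + 1 \cdot 3\right) \frac{1}{34888} = 2 \cdot 3 \left(250 + 3\right) \frac{1}{34888} = 2 \cdot 3 \cdot 253 \cdot \frac{1}{34888} = 1518 \cdot \frac{1}{34888} = \frac{759}{17444}$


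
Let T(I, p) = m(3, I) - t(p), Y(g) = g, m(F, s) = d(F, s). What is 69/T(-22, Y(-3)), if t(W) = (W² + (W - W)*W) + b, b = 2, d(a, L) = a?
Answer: -69/8 ≈ -8.6250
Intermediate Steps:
m(F, s) = F
t(W) = 2 + W² (t(W) = (W² + (W - W)*W) + 2 = (W² + 0*W) + 2 = (W² + 0) + 2 = W² + 2 = 2 + W²)
T(I, p) = 1 - p² (T(I, p) = 3 - (2 + p²) = 3 + (-2 - p²) = 1 - p²)
69/T(-22, Y(-3)) = 69/(1 - 1*(-3)²) = 69/(1 - 1*9) = 69/(1 - 9) = 69/(-8) = 69*(-⅛) = -69/8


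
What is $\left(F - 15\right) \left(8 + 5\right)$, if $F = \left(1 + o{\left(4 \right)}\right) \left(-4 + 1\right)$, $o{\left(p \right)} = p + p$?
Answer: $-546$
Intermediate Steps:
$o{\left(p \right)} = 2 p$
$F = -27$ ($F = \left(1 + 2 \cdot 4\right) \left(-4 + 1\right) = \left(1 + 8\right) \left(-3\right) = 9 \left(-3\right) = -27$)
$\left(F - 15\right) \left(8 + 5\right) = \left(-27 - 15\right) \left(8 + 5\right) = \left(-42\right) 13 = -546$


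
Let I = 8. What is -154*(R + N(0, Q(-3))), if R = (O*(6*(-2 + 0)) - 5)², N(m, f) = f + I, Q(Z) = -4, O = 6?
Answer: -913682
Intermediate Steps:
N(m, f) = 8 + f (N(m, f) = f + 8 = 8 + f)
R = 5929 (R = (6*(6*(-2 + 0)) - 5)² = (6*(6*(-2)) - 5)² = (6*(-12) - 5)² = (-72 - 5)² = (-77)² = 5929)
-154*(R + N(0, Q(-3))) = -154*(5929 + (8 - 4)) = -154*(5929 + 4) = -154*5933 = -913682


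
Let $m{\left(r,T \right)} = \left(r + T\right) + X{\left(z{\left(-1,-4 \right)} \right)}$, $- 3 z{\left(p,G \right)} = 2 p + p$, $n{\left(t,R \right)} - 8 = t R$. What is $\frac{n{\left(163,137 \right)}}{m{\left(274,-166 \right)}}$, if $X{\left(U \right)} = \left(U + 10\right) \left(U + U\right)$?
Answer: $\frac{22339}{130} \approx 171.84$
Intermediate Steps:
$n{\left(t,R \right)} = 8 + R t$ ($n{\left(t,R \right)} = 8 + t R = 8 + R t$)
$z{\left(p,G \right)} = - p$ ($z{\left(p,G \right)} = - \frac{2 p + p}{3} = - \frac{3 p}{3} = - p$)
$X{\left(U \right)} = 2 U \left(10 + U\right)$ ($X{\left(U \right)} = \left(10 + U\right) 2 U = 2 U \left(10 + U\right)$)
$m{\left(r,T \right)} = 22 + T + r$ ($m{\left(r,T \right)} = \left(r + T\right) + 2 \left(\left(-1\right) \left(-1\right)\right) \left(10 - -1\right) = \left(T + r\right) + 2 \cdot 1 \left(10 + 1\right) = \left(T + r\right) + 2 \cdot 1 \cdot 11 = \left(T + r\right) + 22 = 22 + T + r$)
$\frac{n{\left(163,137 \right)}}{m{\left(274,-166 \right)}} = \frac{8 + 137 \cdot 163}{22 - 166 + 274} = \frac{8 + 22331}{130} = 22339 \cdot \frac{1}{130} = \frac{22339}{130}$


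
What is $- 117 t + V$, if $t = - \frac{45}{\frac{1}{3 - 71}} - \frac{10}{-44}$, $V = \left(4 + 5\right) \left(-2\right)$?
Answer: $- \frac{7877421}{22} \approx -3.5806 \cdot 10^{5}$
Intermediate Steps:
$V = -18$ ($V = 9 \left(-2\right) = -18$)
$t = \frac{67325}{22}$ ($t = - \frac{45}{\frac{1}{-68}} - - \frac{5}{22} = - \frac{45}{- \frac{1}{68}} + \frac{5}{22} = \left(-45\right) \left(-68\right) + \frac{5}{22} = 3060 + \frac{5}{22} = \frac{67325}{22} \approx 3060.2$)
$- 117 t + V = \left(-117\right) \frac{67325}{22} - 18 = - \frac{7877025}{22} - 18 = - \frac{7877421}{22}$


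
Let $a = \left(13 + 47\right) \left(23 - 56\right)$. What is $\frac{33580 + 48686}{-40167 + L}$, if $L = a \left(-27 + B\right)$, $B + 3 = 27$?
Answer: $- \frac{27422}{11409} \approx -2.4035$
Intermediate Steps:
$B = 24$ ($B = -3 + 27 = 24$)
$a = -1980$ ($a = 60 \left(-33\right) = -1980$)
$L = 5940$ ($L = - 1980 \left(-27 + 24\right) = \left(-1980\right) \left(-3\right) = 5940$)
$\frac{33580 + 48686}{-40167 + L} = \frac{33580 + 48686}{-40167 + 5940} = \frac{82266}{-34227} = 82266 \left(- \frac{1}{34227}\right) = - \frac{27422}{11409}$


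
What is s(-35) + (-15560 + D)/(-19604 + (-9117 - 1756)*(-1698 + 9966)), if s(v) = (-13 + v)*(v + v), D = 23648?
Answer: 37765377549/11239696 ≈ 3360.0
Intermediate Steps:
s(v) = 2*v*(-13 + v) (s(v) = (-13 + v)*(2*v) = 2*v*(-13 + v))
s(-35) + (-15560 + D)/(-19604 + (-9117 - 1756)*(-1698 + 9966)) = 2*(-35)*(-13 - 35) + (-15560 + 23648)/(-19604 + (-9117 - 1756)*(-1698 + 9966)) = 2*(-35)*(-48) + 8088/(-19604 - 10873*8268) = 3360 + 8088/(-19604 - 89897964) = 3360 + 8088/(-89917568) = 3360 + 8088*(-1/89917568) = 3360 - 1011/11239696 = 37765377549/11239696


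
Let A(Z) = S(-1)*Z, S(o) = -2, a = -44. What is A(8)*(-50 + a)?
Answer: 1504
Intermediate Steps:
A(Z) = -2*Z
A(8)*(-50 + a) = (-2*8)*(-50 - 44) = -16*(-94) = 1504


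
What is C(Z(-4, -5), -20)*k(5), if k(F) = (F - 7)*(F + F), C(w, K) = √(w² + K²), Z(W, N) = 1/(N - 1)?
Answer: -10*√14401/3 ≈ -400.01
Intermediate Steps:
Z(W, N) = 1/(-1 + N)
C(w, K) = √(K² + w²)
k(F) = 2*F*(-7 + F) (k(F) = (-7 + F)*(2*F) = 2*F*(-7 + F))
C(Z(-4, -5), -20)*k(5) = √((-20)² + (1/(-1 - 5))²)*(2*5*(-7 + 5)) = √(400 + (1/(-6))²)*(2*5*(-2)) = √(400 + (-⅙)²)*(-20) = √(400 + 1/36)*(-20) = √(14401/36)*(-20) = (√14401/6)*(-20) = -10*√14401/3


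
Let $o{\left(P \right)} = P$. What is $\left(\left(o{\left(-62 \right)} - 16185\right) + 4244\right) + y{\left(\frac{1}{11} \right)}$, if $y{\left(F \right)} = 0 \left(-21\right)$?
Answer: $-12003$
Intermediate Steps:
$y{\left(F \right)} = 0$
$\left(\left(o{\left(-62 \right)} - 16185\right) + 4244\right) + y{\left(\frac{1}{11} \right)} = \left(\left(-62 - 16185\right) + 4244\right) + 0 = \left(-16247 + 4244\right) + 0 = -12003 + 0 = -12003$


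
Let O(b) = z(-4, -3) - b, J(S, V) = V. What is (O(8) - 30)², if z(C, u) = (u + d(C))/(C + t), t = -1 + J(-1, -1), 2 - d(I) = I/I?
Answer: 12769/9 ≈ 1418.8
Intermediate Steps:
d(I) = 1 (d(I) = 2 - I/I = 2 - 1*1 = 2 - 1 = 1)
t = -2 (t = -1 - 1 = -2)
z(C, u) = (1 + u)/(-2 + C) (z(C, u) = (u + 1)/(C - 2) = (1 + u)/(-2 + C))
O(b) = ⅓ - b (O(b) = (1 - 3)/(-2 - 4) - b = -2/(-6) - b = -⅙*(-2) - b = ⅓ - b)
(O(8) - 30)² = ((⅓ - 1*8) - 30)² = ((⅓ - 8) - 30)² = (-23/3 - 30)² = (-113/3)² = 12769/9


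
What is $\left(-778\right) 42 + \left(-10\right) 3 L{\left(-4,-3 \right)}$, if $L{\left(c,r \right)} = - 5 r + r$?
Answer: $-33036$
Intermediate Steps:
$L{\left(c,r \right)} = - 4 r$
$\left(-778\right) 42 + \left(-10\right) 3 L{\left(-4,-3 \right)} = \left(-778\right) 42 + \left(-10\right) 3 \left(\left(-4\right) \left(-3\right)\right) = -32676 - 360 = -33036$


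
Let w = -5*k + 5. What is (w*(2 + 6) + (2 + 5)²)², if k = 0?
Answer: 7921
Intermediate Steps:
w = 5 (w = -5*0 + 5 = 0 + 5 = 5)
(w*(2 + 6) + (2 + 5)²)² = (5*(2 + 6) + (2 + 5)²)² = (5*8 + 7²)² = (40 + 49)² = 89² = 7921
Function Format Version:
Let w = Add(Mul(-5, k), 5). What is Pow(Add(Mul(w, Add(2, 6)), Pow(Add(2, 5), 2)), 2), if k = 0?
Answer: 7921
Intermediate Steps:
w = 5 (w = Add(Mul(-5, 0), 5) = Add(0, 5) = 5)
Pow(Add(Mul(w, Add(2, 6)), Pow(Add(2, 5), 2)), 2) = Pow(Add(Mul(5, Add(2, 6)), Pow(Add(2, 5), 2)), 2) = Pow(Add(Mul(5, 8), Pow(7, 2)), 2) = Pow(Add(40, 49), 2) = Pow(89, 2) = 7921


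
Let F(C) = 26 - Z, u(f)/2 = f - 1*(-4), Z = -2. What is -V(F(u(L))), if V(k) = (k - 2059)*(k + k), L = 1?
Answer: 113736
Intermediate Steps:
u(f) = 8 + 2*f (u(f) = 2*(f - 1*(-4)) = 2*(f + 4) = 2*(4 + f) = 8 + 2*f)
F(C) = 28 (F(C) = 26 - 1*(-2) = 26 + 2 = 28)
V(k) = 2*k*(-2059 + k) (V(k) = (-2059 + k)*(2*k) = 2*k*(-2059 + k))
-V(F(u(L))) = -2*28*(-2059 + 28) = -2*28*(-2031) = -1*(-113736) = 113736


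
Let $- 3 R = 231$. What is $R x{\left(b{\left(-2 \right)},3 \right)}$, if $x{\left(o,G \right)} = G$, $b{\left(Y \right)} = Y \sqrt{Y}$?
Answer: $-231$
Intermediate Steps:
$b{\left(Y \right)} = Y^{\frac{3}{2}}$
$R = -77$ ($R = \left(- \frac{1}{3}\right) 231 = -77$)
$R x{\left(b{\left(-2 \right)},3 \right)} = \left(-77\right) 3 = -231$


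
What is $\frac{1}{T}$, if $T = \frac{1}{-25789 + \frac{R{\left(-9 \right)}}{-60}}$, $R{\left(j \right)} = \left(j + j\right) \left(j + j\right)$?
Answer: $- \frac{128972}{5} \approx -25794.0$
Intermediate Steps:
$R{\left(j \right)} = 4 j^{2}$ ($R{\left(j \right)} = 2 j 2 j = 4 j^{2}$)
$T = - \frac{5}{128972}$ ($T = \frac{1}{-25789 + \frac{4 \left(-9\right)^{2}}{-60}} = \frac{1}{-25789 - \frac{4 \cdot 81}{60}} = \frac{1}{-25789 - \frac{27}{5}} = \frac{1}{- \frac{128972}{5}} = - \frac{5}{128972} \approx -3.8768 \cdot 10^{-5}$)
$\frac{1}{T} = \frac{1}{- \frac{5}{128972}} = - \frac{128972}{5}$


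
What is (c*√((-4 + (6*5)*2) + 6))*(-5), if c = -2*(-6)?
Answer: -60*√62 ≈ -472.44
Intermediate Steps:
c = 12
(c*√((-4 + (6*5)*2) + 6))*(-5) = (12*√((-4 + (6*5)*2) + 6))*(-5) = (12*√((-4 + 30*2) + 6))*(-5) = (12*√((-4 + 60) + 6))*(-5) = (12*√(56 + 6))*(-5) = (12*√62)*(-5) = -60*√62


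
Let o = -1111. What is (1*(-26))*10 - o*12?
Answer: 13072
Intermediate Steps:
(1*(-26))*10 - o*12 = (1*(-26))*10 - (-1111)*12 = -26*10 - 1*(-13332) = -260 + 13332 = 13072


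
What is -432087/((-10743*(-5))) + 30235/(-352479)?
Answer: -51308555566/6311136495 ≈ -8.1298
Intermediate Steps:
-432087/((-10743*(-5))) + 30235/(-352479) = -432087/53715 + 30235*(-1/352479) = -432087*1/53715 - 30235/352479 = -144029/17905 - 30235/352479 = -51308555566/6311136495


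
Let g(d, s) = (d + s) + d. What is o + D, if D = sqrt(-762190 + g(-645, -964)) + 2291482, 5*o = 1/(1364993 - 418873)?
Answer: 10840084749201/4730600 + 2*I*sqrt(191111) ≈ 2.2915e+6 + 874.33*I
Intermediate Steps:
g(d, s) = s + 2*d
o = 1/4730600 (o = 1/(5*(1364993 - 418873)) = (1/5)/946120 = (1/5)*(1/946120) = 1/4730600 ≈ 2.1139e-7)
D = 2291482 + 2*I*sqrt(191111) (D = sqrt(-762190 + (-964 + 2*(-645))) + 2291482 = sqrt(-762190 + (-964 - 1290)) + 2291482 = sqrt(-762190 - 2254) + 2291482 = sqrt(-764444) + 2291482 = 2*I*sqrt(191111) + 2291482 = 2291482 + 2*I*sqrt(191111) ≈ 2.2915e+6 + 874.33*I)
o + D = 1/4730600 + (2291482 + 2*I*sqrt(191111)) = 10840084749201/4730600 + 2*I*sqrt(191111)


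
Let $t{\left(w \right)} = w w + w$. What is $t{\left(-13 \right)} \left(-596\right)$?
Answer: $-92976$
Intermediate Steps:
$t{\left(w \right)} = w + w^{2}$ ($t{\left(w \right)} = w^{2} + w = w + w^{2}$)
$t{\left(-13 \right)} \left(-596\right) = - 13 \left(1 - 13\right) \left(-596\right) = \left(-13\right) \left(-12\right) \left(-596\right) = 156 \left(-596\right) = -92976$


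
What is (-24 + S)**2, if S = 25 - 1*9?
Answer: 64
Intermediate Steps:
S = 16 (S = 25 - 9 = 16)
(-24 + S)**2 = (-24 + 16)**2 = (-8)**2 = 64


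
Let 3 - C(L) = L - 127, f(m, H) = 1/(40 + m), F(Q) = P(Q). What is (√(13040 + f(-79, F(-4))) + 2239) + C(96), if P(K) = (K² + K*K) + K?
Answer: 2273 + √19833801/39 ≈ 2387.2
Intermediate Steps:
P(K) = K + 2*K² (P(K) = (K² + K²) + K = 2*K² + K = K + 2*K²)
F(Q) = Q*(1 + 2*Q)
C(L) = 130 - L (C(L) = 3 - (L - 127) = 3 - (-127 + L) = 3 + (127 - L) = 130 - L)
(√(13040 + f(-79, F(-4))) + 2239) + C(96) = (√(13040 + 1/(40 - 79)) + 2239) + (130 - 1*96) = (√(13040 + 1/(-39)) + 2239) + (130 - 96) = (√(13040 - 1/39) + 2239) + 34 = (√(508559/39) + 2239) + 34 = (√19833801/39 + 2239) + 34 = (2239 + √19833801/39) + 34 = 2273 + √19833801/39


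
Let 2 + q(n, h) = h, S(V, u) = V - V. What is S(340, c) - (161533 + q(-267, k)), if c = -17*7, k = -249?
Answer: -161282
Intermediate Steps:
c = -119
S(V, u) = 0
q(n, h) = -2 + h
S(340, c) - (161533 + q(-267, k)) = 0 - (161533 + (-2 - 249)) = 0 - (161533 - 251) = 0 - 1*161282 = 0 - 161282 = -161282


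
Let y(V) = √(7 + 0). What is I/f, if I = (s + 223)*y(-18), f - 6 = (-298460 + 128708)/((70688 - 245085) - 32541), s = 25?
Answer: 12830156*√7/352845 ≈ 96.205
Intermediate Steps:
y(V) = √7
f = 705690/103469 (f = 6 + (-298460 + 128708)/((70688 - 245085) - 32541) = 6 - 169752/(-174397 - 32541) = 6 - 169752/(-206938) = 6 - 169752*(-1/206938) = 6 + 84876/103469 = 705690/103469 ≈ 6.8203)
I = 248*√7 (I = (25 + 223)*√7 = 248*√7 ≈ 656.15)
I/f = (248*√7)/(705690/103469) = (248*√7)*(103469/705690) = 12830156*√7/352845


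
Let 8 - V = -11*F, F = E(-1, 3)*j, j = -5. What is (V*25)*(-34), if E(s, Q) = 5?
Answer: 226950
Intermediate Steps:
F = -25 (F = 5*(-5) = -25)
V = -267 (V = 8 - (-11)*(-25) = 8 - 1*275 = 8 - 275 = -267)
(V*25)*(-34) = -267*25*(-34) = -6675*(-34) = 226950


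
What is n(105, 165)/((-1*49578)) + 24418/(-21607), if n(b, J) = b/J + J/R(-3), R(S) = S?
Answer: -6651815329/5891775153 ≈ -1.1290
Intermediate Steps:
n(b, J) = -J/3 + b/J (n(b, J) = b/J + J/(-3) = b/J + J*(-1/3) = b/J - J/3 = -J/3 + b/J)
n(105, 165)/((-1*49578)) + 24418/(-21607) = (-1/3*165 + 105/165)/((-1*49578)) + 24418/(-21607) = (-55 + 105*(1/165))/(-49578) + 24418*(-1/21607) = (-55 + 7/11)*(-1/49578) - 24418/21607 = -598/11*(-1/49578) - 24418/21607 = 299/272679 - 24418/21607 = -6651815329/5891775153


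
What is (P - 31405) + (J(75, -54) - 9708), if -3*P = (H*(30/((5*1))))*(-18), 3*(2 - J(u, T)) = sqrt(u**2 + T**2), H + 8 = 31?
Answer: -40283 - sqrt(949) ≈ -40314.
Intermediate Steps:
H = 23 (H = -8 + 31 = 23)
J(u, T) = 2 - sqrt(T**2 + u**2)/3 (J(u, T) = 2 - sqrt(u**2 + T**2)/3 = 2 - sqrt(T**2 + u**2)/3)
P = 828 (P = -23*(30/((5*1)))*(-18)/3 = -23*(30/5)*(-18)/3 = -23*(30*(1/5))*(-18)/3 = -23*6*(-18)/3 = -46*(-18) = -1/3*(-2484) = 828)
(P - 31405) + (J(75, -54) - 9708) = (828 - 31405) + ((2 - sqrt((-54)**2 + 75**2)/3) - 9708) = -30577 + ((2 - sqrt(2916 + 5625)/3) - 9708) = -30577 + ((2 - sqrt(949)) - 9708) = -30577 + (-9706 - sqrt(949)) = -40283 - sqrt(949)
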